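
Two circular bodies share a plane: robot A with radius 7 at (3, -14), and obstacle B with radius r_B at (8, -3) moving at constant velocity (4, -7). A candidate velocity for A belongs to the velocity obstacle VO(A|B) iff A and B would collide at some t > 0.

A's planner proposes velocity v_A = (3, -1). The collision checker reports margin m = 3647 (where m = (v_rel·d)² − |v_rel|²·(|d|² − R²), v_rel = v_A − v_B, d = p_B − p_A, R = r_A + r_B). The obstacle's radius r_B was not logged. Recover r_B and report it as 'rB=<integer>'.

m = 3647
d = (5, 11);  v_rel = (-1, 6),  |v_rel|² = 37
v_rel×d = (-1)·(11) − (6)·(5) = -41
since m = R²·37 − (-41)²:  R² = (1681 + 3647) / 37 = 144
R = √144 = 12  ⇒  r_B = 12 − 7 = 5

rB=5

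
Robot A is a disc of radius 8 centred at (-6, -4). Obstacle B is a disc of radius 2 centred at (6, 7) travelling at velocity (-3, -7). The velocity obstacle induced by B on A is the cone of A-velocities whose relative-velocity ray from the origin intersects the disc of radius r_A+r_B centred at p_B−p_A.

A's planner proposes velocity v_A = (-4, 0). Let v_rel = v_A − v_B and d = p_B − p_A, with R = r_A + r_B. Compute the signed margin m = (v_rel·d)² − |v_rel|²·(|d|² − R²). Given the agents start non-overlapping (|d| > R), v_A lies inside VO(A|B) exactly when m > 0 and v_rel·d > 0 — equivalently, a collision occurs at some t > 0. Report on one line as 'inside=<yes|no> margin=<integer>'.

d = (12, 11),  |d|² = 265;  R = 8+2 = 10,  c = 265−10² = 165
v_rel = (-1, 7),  |v_rel|² = 50;  v_rel·d = (-1)·(12) + (7)·(11) = 65
50·t² − 130·t + 165 = 0  ⇒  m = 65² − 50·165 = -4025
m = -4025 < 0,  v_rel·d = 65 > 0  ⇒  outside

inside=no margin=-4025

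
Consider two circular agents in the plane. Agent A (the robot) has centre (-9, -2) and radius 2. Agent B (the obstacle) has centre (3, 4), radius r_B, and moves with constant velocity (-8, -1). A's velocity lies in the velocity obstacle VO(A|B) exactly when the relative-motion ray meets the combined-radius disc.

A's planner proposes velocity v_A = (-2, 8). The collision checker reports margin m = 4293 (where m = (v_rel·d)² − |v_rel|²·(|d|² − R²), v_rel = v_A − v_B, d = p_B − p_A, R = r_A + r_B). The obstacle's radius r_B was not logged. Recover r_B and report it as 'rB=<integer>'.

m = 4293
d = (12, 6);  v_rel = (6, 9),  |v_rel|² = 117
v_rel×d = (6)·(6) − (9)·(12) = -72
since m = R²·117 − (-72)²:  R² = (5184 + 4293) / 117 = 81
R = √81 = 9  ⇒  r_B = 9 − 2 = 7

rB=7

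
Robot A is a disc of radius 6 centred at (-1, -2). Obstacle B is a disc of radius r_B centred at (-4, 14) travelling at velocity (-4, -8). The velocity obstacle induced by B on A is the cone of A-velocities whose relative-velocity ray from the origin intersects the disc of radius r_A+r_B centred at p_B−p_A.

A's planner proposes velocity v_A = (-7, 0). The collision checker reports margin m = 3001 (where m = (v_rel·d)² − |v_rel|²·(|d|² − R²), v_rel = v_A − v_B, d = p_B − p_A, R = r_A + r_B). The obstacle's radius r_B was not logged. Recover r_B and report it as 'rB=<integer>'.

m = 3001
d = (-3, 16);  v_rel = (-3, 8),  |v_rel|² = 73
v_rel×d = (-3)·(16) − (8)·(-3) = -24
since m = R²·73 − (-24)²:  R² = (576 + 3001) / 73 = 49
R = √49 = 7  ⇒  r_B = 7 − 6 = 1

rB=1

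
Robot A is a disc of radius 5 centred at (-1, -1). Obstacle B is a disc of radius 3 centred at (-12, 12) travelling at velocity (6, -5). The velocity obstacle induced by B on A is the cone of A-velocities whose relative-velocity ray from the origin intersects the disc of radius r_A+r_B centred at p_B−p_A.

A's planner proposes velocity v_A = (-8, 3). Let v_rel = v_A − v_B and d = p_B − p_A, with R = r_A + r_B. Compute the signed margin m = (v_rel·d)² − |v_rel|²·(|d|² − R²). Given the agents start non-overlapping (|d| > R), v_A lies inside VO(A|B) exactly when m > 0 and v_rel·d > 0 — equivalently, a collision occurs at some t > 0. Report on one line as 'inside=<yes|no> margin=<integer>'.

d = (-11, 13),  |d|² = 290;  R = 5+3 = 8,  c = 290−8² = 226
v_rel = (-14, 8),  |v_rel|² = 260;  v_rel·d = (-14)·(-11) + (8)·(13) = 258
260·t² − 516·t + 226 = 0  ⇒  m = 258² − 260·226 = 7804
m = 7804 > 0,  v_rel·d = 258 > 0  ⇒  inside

inside=yes margin=7804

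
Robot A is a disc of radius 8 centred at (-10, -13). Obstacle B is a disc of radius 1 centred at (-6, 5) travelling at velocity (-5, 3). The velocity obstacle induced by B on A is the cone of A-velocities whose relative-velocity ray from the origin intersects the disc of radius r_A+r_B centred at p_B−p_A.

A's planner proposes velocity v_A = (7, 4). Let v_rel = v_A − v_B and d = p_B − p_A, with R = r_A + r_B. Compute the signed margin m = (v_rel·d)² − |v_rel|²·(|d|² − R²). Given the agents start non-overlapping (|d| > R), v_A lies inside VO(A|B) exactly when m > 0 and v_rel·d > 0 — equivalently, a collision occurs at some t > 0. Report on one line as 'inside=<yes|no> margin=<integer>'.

d = (4, 18),  |d|² = 340;  R = 8+1 = 9,  c = 340−9² = 259
v_rel = (12, 1),  |v_rel|² = 145;  v_rel·d = (12)·(4) + (1)·(18) = 66
145·t² − 132·t + 259 = 0  ⇒  m = 66² − 145·259 = -33199
m = -33199 < 0,  v_rel·d = 66 > 0  ⇒  outside

inside=no margin=-33199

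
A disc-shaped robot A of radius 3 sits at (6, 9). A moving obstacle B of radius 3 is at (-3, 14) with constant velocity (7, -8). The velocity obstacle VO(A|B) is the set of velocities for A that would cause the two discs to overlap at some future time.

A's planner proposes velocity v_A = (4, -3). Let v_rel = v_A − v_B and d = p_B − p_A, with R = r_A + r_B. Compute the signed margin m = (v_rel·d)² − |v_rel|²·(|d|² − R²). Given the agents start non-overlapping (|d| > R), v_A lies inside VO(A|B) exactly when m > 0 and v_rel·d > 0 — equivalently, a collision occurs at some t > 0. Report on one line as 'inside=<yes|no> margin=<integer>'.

d = (-9, 5),  |d|² = 106;  R = 3+3 = 6,  c = 106−6² = 70
v_rel = (-3, 5),  |v_rel|² = 34;  v_rel·d = (-3)·(-9) + (5)·(5) = 52
34·t² − 104·t + 70 = 0  ⇒  m = 52² − 34·70 = 324
m = 324 > 0,  v_rel·d = 52 > 0  ⇒  inside

inside=yes margin=324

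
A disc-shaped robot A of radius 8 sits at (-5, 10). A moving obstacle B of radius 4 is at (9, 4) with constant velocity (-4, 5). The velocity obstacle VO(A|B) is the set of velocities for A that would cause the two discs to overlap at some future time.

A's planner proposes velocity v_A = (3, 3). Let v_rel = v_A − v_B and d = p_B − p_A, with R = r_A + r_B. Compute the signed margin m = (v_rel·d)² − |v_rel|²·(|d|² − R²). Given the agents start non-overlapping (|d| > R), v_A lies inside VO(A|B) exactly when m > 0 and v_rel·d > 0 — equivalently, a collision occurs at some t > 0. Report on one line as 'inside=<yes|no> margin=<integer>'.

d = (14, -6),  |d|² = 232;  R = 8+4 = 12,  c = 232−12² = 88
v_rel = (7, -2),  |v_rel|² = 53;  v_rel·d = (7)·(14) + (-2)·(-6) = 110
53·t² − 220·t + 88 = 0  ⇒  m = 110² − 53·88 = 7436
m = 7436 > 0,  v_rel·d = 110 > 0  ⇒  inside

inside=yes margin=7436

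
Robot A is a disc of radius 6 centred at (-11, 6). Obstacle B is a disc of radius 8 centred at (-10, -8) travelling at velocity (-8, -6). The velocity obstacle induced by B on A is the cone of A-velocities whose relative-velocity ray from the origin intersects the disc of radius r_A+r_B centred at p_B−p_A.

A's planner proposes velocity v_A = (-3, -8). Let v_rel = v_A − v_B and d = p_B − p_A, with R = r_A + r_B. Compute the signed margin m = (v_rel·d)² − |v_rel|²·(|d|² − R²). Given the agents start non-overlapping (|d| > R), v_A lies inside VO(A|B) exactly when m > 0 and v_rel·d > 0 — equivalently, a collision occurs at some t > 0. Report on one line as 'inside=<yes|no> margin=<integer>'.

d = (1, -14),  |d|² = 197;  R = 6+8 = 14,  c = 197−14² = 1
v_rel = (5, -2),  |v_rel|² = 29;  v_rel·d = (5)·(1) + (-2)·(-14) = 33
29·t² − 66·t + 1 = 0  ⇒  m = 33² − 29·1 = 1060
m = 1060 > 0,  v_rel·d = 33 > 0  ⇒  inside

inside=yes margin=1060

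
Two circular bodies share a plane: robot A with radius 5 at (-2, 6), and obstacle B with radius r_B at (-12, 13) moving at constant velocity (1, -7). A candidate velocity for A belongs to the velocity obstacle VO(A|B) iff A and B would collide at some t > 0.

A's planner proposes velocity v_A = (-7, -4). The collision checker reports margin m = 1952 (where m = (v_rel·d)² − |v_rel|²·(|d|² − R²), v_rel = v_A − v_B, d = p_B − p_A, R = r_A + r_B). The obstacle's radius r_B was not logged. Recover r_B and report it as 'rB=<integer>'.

m = 1952
d = (-10, 7);  v_rel = (-8, 3),  |v_rel|² = 73
v_rel×d = (-8)·(7) − (3)·(-10) = -26
since m = R²·73 − (-26)²:  R² = (676 + 1952) / 73 = 36
R = √36 = 6  ⇒  r_B = 6 − 5 = 1

rB=1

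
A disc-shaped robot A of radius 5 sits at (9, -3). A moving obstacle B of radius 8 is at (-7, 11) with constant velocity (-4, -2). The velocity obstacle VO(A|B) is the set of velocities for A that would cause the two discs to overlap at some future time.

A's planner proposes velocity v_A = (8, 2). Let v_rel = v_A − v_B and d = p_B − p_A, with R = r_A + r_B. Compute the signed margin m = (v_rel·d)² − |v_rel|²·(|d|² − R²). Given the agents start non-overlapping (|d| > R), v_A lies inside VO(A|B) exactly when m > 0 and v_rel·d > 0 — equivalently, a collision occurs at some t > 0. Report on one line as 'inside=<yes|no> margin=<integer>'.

d = (-16, 14),  |d|² = 452;  R = 5+8 = 13,  c = 452−13² = 283
v_rel = (12, 4),  |v_rel|² = 160;  v_rel·d = (12)·(-16) + (4)·(14) = -136
160·t² + 272·t + 283 = 0  ⇒  m = (-136)² − 160·283 = -26784
m = -26784 < 0,  v_rel·d = -136 < 0  ⇒  outside

inside=no margin=-26784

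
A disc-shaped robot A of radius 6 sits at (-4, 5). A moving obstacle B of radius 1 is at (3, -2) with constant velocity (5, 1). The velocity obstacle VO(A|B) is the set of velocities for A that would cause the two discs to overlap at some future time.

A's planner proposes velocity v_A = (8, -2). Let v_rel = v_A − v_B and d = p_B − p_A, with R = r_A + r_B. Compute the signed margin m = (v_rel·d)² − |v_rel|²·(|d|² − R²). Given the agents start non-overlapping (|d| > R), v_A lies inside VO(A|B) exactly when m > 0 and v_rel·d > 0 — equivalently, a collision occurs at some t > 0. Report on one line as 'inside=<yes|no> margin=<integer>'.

d = (7, -7),  |d|² = 98;  R = 6+1 = 7,  c = 98−7² = 49
v_rel = (3, -3),  |v_rel|² = 18;  v_rel·d = (3)·(7) + (-3)·(-7) = 42
18·t² − 84·t + 49 = 0  ⇒  m = 42² − 18·49 = 882
m = 882 > 0,  v_rel·d = 42 > 0  ⇒  inside

inside=yes margin=882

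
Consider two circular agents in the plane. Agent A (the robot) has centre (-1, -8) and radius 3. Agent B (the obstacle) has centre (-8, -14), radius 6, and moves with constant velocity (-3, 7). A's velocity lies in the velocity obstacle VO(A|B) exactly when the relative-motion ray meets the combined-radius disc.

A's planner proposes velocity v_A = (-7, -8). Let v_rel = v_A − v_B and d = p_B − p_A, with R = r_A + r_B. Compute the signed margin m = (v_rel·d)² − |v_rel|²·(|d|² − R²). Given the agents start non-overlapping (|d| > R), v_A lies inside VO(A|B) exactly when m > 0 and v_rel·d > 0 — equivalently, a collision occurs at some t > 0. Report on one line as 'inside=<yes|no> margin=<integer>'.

d = (-7, -6),  |d|² = 85;  R = 3+6 = 9,  c = 85−9² = 4
v_rel = (-4, -15),  |v_rel|² = 241;  v_rel·d = (-4)·(-7) + (-15)·(-6) = 118
241·t² − 236·t + 4 = 0  ⇒  m = 118² − 241·4 = 12960
m = 12960 > 0,  v_rel·d = 118 > 0  ⇒  inside

inside=yes margin=12960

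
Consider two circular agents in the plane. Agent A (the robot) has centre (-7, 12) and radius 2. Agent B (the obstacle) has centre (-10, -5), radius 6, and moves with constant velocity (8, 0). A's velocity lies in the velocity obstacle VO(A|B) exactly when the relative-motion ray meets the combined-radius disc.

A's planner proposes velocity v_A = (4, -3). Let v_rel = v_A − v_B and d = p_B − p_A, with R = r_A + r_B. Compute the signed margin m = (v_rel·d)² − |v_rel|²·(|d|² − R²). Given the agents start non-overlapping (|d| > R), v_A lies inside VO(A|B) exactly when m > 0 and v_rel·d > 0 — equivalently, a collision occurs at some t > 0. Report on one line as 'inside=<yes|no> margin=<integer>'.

d = (-3, -17),  |d|² = 298;  R = 2+6 = 8,  c = 298−8² = 234
v_rel = (-4, -3),  |v_rel|² = 25;  v_rel·d = (-4)·(-3) + (-3)·(-17) = 63
25·t² − 126·t + 234 = 0  ⇒  m = 63² − 25·234 = -1881
m = -1881 < 0,  v_rel·d = 63 > 0  ⇒  outside

inside=no margin=-1881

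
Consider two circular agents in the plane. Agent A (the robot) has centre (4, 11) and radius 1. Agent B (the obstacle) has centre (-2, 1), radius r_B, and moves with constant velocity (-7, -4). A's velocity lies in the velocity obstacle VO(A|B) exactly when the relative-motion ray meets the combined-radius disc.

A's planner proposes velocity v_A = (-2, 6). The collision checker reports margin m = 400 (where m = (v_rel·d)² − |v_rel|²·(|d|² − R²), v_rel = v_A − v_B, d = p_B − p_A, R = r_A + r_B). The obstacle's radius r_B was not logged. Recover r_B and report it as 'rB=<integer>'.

m = 400
d = (-6, -10);  v_rel = (5, 10),  |v_rel|² = 125
v_rel×d = (5)·(-10) − (10)·(-6) = 10
since m = R²·125 − 10²:  R² = (100 + 400) / 125 = 4
R = √4 = 2  ⇒  r_B = 2 − 1 = 1

rB=1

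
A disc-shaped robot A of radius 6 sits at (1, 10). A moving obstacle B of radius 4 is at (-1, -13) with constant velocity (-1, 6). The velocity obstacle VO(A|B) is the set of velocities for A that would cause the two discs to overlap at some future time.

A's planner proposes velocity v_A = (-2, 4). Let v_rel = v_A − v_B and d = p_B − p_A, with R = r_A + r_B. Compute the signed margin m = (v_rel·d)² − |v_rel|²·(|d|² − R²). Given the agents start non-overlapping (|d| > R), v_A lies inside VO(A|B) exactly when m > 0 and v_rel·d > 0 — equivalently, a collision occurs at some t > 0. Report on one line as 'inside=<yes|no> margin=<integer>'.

d = (-2, -23),  |d|² = 533;  R = 6+4 = 10,  c = 533−10² = 433
v_rel = (-1, -2),  |v_rel|² = 5;  v_rel·d = (-1)·(-2) + (-2)·(-23) = 48
5·t² − 96·t + 433 = 0  ⇒  m = 48² − 5·433 = 139
m = 139 > 0,  v_rel·d = 48 > 0  ⇒  inside

inside=yes margin=139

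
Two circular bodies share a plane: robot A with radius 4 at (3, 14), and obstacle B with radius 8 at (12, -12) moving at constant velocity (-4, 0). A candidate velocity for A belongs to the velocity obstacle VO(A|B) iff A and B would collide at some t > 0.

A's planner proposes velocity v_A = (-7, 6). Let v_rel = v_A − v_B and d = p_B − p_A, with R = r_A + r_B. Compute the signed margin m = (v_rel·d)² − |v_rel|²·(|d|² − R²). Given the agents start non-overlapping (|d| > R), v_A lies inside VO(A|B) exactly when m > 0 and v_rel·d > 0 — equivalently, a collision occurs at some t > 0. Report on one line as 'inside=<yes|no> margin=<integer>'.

d = (9, -26),  |d|² = 757;  R = 4+8 = 12,  c = 757−12² = 613
v_rel = (-3, 6),  |v_rel|² = 45;  v_rel·d = (-3)·(9) + (6)·(-26) = -183
45·t² + 366·t + 613 = 0  ⇒  m = (-183)² − 45·613 = 5904
m = 5904 > 0,  v_rel·d = -183 < 0  ⇒  outside

inside=no margin=5904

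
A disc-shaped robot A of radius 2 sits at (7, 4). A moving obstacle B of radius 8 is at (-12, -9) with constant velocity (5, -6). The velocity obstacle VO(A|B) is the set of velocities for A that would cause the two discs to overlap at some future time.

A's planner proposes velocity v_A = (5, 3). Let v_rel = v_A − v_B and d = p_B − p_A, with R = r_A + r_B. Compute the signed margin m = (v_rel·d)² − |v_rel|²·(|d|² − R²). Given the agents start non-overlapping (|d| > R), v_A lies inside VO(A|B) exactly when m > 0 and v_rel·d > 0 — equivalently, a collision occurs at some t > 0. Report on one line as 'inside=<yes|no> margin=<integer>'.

d = (-19, -13),  |d|² = 530;  R = 2+8 = 10,  c = 530−10² = 430
v_rel = (0, 9),  |v_rel|² = 81;  v_rel·d = (0)·(-19) + (9)·(-13) = -117
81·t² + 234·t + 430 = 0  ⇒  m = (-117)² − 81·430 = -21141
m = -21141 < 0,  v_rel·d = -117 < 0  ⇒  outside

inside=no margin=-21141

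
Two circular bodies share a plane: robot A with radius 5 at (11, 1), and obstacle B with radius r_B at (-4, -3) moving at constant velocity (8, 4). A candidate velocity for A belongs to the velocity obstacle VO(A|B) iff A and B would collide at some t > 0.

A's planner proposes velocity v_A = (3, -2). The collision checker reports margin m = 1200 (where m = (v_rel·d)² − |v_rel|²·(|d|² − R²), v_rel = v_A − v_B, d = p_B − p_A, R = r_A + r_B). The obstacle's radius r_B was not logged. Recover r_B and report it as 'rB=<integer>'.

m = 1200
d = (-15, -4);  v_rel = (-5, -6),  |v_rel|² = 61
v_rel×d = (-5)·(-4) − (-6)·(-15) = -70
since m = R²·61 − (-70)²:  R² = (4900 + 1200) / 61 = 100
R = √100 = 10  ⇒  r_B = 10 − 5 = 5

rB=5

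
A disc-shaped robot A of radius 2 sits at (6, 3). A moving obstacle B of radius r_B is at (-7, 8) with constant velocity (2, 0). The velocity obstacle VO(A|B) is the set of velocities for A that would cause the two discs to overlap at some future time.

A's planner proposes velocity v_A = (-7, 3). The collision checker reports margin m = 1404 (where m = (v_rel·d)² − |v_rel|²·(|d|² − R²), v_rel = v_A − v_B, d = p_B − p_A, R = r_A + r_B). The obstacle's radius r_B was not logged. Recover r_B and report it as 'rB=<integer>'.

m = 1404
d = (-13, 5);  v_rel = (-9, 3),  |v_rel|² = 90
v_rel×d = (-9)·(5) − (3)·(-13) = -6
since m = R²·90 − (-6)²:  R² = (36 + 1404) / 90 = 16
R = √16 = 4  ⇒  r_B = 4 − 2 = 2

rB=2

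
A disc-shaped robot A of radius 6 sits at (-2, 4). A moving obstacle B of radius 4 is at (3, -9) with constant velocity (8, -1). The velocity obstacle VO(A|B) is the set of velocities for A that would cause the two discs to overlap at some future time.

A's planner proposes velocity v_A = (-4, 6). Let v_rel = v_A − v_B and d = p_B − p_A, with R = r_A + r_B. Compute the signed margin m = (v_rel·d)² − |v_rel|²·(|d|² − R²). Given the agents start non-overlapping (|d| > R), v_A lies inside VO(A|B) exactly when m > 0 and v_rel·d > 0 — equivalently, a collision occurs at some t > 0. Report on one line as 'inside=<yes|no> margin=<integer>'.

d = (5, -13),  |d|² = 194;  R = 6+4 = 10,  c = 194−10² = 94
v_rel = (-12, 7),  |v_rel|² = 193;  v_rel·d = (-12)·(5) + (7)·(-13) = -151
193·t² + 302·t + 94 = 0  ⇒  m = (-151)² − 193·94 = 4659
m = 4659 > 0,  v_rel·d = -151 < 0  ⇒  outside

inside=no margin=4659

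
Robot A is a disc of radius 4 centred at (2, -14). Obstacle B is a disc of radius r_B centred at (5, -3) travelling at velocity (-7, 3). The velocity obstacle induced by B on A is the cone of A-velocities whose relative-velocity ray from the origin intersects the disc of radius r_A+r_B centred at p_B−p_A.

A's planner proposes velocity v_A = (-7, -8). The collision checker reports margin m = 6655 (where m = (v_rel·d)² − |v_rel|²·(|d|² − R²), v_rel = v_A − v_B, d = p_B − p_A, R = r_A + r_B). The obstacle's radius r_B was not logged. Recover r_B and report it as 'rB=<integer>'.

m = 6655
d = (3, 11);  v_rel = (0, -11),  |v_rel|² = 121
v_rel×d = (0)·(11) − (-11)·(3) = 33
since m = R²·121 − 33²:  R² = (1089 + 6655) / 121 = 64
R = √64 = 8  ⇒  r_B = 8 − 4 = 4

rB=4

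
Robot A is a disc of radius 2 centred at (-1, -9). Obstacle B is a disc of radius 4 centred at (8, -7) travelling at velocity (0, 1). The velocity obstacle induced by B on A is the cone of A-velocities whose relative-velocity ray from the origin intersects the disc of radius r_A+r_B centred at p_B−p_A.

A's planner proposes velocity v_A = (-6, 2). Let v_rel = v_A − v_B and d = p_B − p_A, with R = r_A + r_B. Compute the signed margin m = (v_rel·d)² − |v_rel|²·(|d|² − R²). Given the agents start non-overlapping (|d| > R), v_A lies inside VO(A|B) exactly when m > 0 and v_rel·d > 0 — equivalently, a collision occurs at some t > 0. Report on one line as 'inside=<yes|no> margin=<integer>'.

d = (9, 2),  |d|² = 85;  R = 2+4 = 6,  c = 85−6² = 49
v_rel = (-6, 1),  |v_rel|² = 37;  v_rel·d = (-6)·(9) + (1)·(2) = -52
37·t² + 104·t + 49 = 0  ⇒  m = (-52)² − 37·49 = 891
m = 891 > 0,  v_rel·d = -52 < 0  ⇒  outside

inside=no margin=891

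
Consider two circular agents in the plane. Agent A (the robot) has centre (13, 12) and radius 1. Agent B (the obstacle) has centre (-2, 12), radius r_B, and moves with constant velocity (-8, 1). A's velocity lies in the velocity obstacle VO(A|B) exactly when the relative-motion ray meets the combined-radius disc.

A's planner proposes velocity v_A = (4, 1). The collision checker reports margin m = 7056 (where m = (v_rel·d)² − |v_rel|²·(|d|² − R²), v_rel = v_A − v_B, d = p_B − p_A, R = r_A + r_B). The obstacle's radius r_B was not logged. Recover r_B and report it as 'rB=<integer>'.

m = 7056
d = (-15, 0);  v_rel = (12, 0),  |v_rel|² = 144
v_rel×d = (12)·(0) − (0)·(-15) = 0
since m = R²·144 − 0²:  R² = (0 + 7056) / 144 = 49
R = √49 = 7  ⇒  r_B = 7 − 1 = 6

rB=6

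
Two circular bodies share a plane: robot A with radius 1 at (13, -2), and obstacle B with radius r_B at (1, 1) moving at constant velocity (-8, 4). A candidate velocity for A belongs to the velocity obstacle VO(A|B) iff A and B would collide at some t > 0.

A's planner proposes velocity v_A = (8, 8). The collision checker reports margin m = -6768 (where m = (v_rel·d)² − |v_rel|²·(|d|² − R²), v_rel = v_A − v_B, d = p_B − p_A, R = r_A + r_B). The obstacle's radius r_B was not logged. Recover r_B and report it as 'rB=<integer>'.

m = -6768
d = (-12, 3);  v_rel = (16, 4),  |v_rel|² = 272
v_rel×d = (16)·(3) − (4)·(-12) = 96
since m = R²·272 − 96²:  R² = (9216 + -6768) / 272 = 9
R = √9 = 3  ⇒  r_B = 3 − 1 = 2

rB=2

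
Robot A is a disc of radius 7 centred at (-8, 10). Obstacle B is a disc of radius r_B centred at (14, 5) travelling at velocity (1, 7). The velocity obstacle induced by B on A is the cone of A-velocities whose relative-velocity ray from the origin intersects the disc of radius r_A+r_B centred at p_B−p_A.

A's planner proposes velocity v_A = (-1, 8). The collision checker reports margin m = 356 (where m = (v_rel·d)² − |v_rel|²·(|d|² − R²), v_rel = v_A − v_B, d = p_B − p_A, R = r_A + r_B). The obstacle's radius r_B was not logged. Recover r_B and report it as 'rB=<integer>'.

m = 356
d = (22, -5);  v_rel = (-2, 1),  |v_rel|² = 5
v_rel×d = (-2)·(-5) − (1)·(22) = -12
since m = R²·5 − (-12)²:  R² = (144 + 356) / 5 = 100
R = √100 = 10  ⇒  r_B = 10 − 7 = 3

rB=3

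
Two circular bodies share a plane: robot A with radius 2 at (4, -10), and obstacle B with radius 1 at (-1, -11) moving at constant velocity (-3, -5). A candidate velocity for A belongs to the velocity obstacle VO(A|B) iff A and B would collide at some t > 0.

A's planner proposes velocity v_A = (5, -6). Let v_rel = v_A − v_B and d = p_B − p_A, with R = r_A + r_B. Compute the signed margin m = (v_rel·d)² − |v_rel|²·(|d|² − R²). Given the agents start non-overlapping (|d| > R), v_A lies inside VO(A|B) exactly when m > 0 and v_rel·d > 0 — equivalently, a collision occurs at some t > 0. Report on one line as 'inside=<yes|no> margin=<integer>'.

d = (-5, -1),  |d|² = 26;  R = 2+1 = 3,  c = 26−3² = 17
v_rel = (8, -1),  |v_rel|² = 65;  v_rel·d = (8)·(-5) + (-1)·(-1) = -39
65·t² + 78·t + 17 = 0  ⇒  m = (-39)² − 65·17 = 416
m = 416 > 0,  v_rel·d = -39 < 0  ⇒  outside

inside=no margin=416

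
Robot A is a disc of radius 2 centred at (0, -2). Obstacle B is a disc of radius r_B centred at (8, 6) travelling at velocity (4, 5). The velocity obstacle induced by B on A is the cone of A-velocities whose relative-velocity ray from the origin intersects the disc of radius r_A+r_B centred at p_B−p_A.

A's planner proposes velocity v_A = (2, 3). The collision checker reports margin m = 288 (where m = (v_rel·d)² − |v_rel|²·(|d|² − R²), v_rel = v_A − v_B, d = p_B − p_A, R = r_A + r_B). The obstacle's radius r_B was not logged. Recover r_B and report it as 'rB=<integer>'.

m = 288
d = (8, 8);  v_rel = (-2, -2),  |v_rel|² = 8
v_rel×d = (-2)·(8) − (-2)·(8) = 0
since m = R²·8 − 0²:  R² = (0 + 288) / 8 = 36
R = √36 = 6  ⇒  r_B = 6 − 2 = 4

rB=4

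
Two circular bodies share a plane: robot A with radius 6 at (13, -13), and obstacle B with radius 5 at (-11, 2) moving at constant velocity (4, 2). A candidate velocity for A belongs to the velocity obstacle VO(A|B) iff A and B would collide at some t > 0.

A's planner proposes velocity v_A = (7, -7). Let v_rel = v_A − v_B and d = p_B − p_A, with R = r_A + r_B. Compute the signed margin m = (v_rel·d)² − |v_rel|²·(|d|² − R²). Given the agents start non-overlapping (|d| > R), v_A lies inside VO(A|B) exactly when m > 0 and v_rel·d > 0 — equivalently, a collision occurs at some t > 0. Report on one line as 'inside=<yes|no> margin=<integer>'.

d = (-24, 15),  |d|² = 801;  R = 6+5 = 11,  c = 801−11² = 680
v_rel = (3, -9),  |v_rel|² = 90;  v_rel·d = (3)·(-24) + (-9)·(15) = -207
90·t² + 414·t + 680 = 0  ⇒  m = (-207)² − 90·680 = -18351
m = -18351 < 0,  v_rel·d = -207 < 0  ⇒  outside

inside=no margin=-18351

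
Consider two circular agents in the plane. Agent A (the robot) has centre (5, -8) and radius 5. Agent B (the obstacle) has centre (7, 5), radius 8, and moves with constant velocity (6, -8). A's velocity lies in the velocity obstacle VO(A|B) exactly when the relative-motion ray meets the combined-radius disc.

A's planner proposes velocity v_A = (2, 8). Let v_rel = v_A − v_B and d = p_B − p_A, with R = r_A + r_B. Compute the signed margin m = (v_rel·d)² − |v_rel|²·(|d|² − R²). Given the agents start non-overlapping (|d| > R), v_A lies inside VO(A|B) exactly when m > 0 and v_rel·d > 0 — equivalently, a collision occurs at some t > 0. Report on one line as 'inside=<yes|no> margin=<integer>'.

d = (2, 13),  |d|² = 173;  R = 5+8 = 13,  c = 173−13² = 4
v_rel = (-4, 16),  |v_rel|² = 272;  v_rel·d = (-4)·(2) + (16)·(13) = 200
272·t² − 400·t + 4 = 0  ⇒  m = 200² − 272·4 = 38912
m = 38912 > 0,  v_rel·d = 200 > 0  ⇒  inside

inside=yes margin=38912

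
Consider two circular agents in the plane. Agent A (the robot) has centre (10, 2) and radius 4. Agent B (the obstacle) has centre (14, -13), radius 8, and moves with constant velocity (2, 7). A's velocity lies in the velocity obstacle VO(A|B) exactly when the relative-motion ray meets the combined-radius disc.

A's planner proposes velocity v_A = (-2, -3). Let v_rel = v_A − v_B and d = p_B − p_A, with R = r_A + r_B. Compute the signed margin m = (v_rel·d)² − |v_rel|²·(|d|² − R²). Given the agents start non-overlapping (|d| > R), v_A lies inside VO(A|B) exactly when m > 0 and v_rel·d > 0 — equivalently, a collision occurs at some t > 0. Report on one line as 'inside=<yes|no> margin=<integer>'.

d = (4, -15),  |d|² = 241;  R = 4+8 = 12,  c = 241−12² = 97
v_rel = (-4, -10),  |v_rel|² = 116;  v_rel·d = (-4)·(4) + (-10)·(-15) = 134
116·t² − 268·t + 97 = 0  ⇒  m = 134² − 116·97 = 6704
m = 6704 > 0,  v_rel·d = 134 > 0  ⇒  inside

inside=yes margin=6704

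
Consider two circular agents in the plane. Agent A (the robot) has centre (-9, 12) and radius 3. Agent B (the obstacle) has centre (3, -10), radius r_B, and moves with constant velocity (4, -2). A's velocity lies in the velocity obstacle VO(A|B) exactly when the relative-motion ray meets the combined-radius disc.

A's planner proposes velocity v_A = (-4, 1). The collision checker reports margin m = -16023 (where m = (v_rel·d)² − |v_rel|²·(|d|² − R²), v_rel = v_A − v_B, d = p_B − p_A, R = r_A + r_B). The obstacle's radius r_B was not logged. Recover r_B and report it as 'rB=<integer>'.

m = -16023
d = (12, -22);  v_rel = (-8, 3),  |v_rel|² = 73
v_rel×d = (-8)·(-22) − (3)·(12) = 140
since m = R²·73 − 140²:  R² = (19600 + -16023) / 73 = 49
R = √49 = 7  ⇒  r_B = 7 − 3 = 4

rB=4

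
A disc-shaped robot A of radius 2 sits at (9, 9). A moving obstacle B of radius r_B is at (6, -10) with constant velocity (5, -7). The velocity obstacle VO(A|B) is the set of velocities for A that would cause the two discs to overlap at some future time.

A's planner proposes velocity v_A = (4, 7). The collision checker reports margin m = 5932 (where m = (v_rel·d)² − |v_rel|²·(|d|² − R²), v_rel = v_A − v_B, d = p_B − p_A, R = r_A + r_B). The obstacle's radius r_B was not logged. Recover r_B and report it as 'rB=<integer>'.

m = 5932
d = (-3, -19);  v_rel = (-1, 14),  |v_rel|² = 197
v_rel×d = (-1)·(-19) − (14)·(-3) = 61
since m = R²·197 − 61²:  R² = (3721 + 5932) / 197 = 49
R = √49 = 7  ⇒  r_B = 7 − 2 = 5

rB=5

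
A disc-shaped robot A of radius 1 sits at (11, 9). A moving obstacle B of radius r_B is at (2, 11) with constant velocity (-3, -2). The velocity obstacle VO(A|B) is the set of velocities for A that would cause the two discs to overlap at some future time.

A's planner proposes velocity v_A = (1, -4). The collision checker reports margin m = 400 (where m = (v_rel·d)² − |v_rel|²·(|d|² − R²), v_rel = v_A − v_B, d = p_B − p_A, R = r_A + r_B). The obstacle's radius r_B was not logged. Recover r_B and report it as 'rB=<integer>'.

m = 400
d = (-9, 2);  v_rel = (4, -2),  |v_rel|² = 20
v_rel×d = (4)·(2) − (-2)·(-9) = -10
since m = R²·20 − (-10)²:  R² = (100 + 400) / 20 = 25
R = √25 = 5  ⇒  r_B = 5 − 1 = 4

rB=4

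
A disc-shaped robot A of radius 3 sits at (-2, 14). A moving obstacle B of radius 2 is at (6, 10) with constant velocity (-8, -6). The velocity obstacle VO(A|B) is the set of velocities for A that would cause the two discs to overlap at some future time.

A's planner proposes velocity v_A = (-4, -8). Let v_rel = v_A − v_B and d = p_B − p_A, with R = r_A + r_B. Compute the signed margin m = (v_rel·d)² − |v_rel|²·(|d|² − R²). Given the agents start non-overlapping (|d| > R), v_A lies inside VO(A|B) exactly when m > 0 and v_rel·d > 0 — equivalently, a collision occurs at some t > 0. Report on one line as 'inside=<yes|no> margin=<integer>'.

d = (8, -4),  |d|² = 80;  R = 3+2 = 5,  c = 80−5² = 55
v_rel = (4, -2),  |v_rel|² = 20;  v_rel·d = (4)·(8) + (-2)·(-4) = 40
20·t² − 80·t + 55 = 0  ⇒  m = 40² − 20·55 = 500
m = 500 > 0,  v_rel·d = 40 > 0  ⇒  inside

inside=yes margin=500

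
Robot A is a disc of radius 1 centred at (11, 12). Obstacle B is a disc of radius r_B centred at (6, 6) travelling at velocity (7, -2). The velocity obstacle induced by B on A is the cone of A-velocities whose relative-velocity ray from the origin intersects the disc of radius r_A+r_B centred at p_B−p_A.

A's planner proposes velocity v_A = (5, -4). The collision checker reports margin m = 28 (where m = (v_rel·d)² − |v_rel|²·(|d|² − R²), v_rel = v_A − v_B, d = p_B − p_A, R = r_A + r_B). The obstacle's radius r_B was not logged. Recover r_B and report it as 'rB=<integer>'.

m = 28
d = (-5, -6);  v_rel = (-2, -2),  |v_rel|² = 8
v_rel×d = (-2)·(-6) − (-2)·(-5) = 2
since m = R²·8 − 2²:  R² = (4 + 28) / 8 = 4
R = √4 = 2  ⇒  r_B = 2 − 1 = 1

rB=1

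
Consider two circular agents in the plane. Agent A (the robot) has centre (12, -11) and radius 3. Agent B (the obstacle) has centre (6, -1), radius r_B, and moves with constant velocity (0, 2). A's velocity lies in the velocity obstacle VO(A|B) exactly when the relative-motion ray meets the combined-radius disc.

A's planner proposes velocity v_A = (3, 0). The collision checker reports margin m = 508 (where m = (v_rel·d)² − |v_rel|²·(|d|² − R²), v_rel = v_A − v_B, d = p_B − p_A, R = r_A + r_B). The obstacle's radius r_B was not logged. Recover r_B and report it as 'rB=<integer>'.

m = 508
d = (-6, 10);  v_rel = (3, -2),  |v_rel|² = 13
v_rel×d = (3)·(10) − (-2)·(-6) = 18
since m = R²·13 − 18²:  R² = (324 + 508) / 13 = 64
R = √64 = 8  ⇒  r_B = 8 − 3 = 5

rB=5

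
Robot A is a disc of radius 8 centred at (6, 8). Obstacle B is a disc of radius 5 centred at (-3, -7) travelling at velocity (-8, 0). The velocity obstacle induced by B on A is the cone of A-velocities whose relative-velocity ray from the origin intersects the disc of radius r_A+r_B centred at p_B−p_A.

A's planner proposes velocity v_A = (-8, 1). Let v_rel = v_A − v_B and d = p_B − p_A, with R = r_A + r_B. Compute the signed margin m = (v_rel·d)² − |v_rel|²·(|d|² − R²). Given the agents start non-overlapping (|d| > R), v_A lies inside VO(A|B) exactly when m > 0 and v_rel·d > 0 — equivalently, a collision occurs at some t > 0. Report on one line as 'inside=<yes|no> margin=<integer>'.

d = (-9, -15),  |d|² = 306;  R = 8+5 = 13,  c = 306−13² = 137
v_rel = (0, 1),  |v_rel|² = 1;  v_rel·d = (0)·(-9) + (1)·(-15) = -15
1·t² + 30·t + 137 = 0  ⇒  m = (-15)² − 1·137 = 88
m = 88 > 0,  v_rel·d = -15 < 0  ⇒  outside

inside=no margin=88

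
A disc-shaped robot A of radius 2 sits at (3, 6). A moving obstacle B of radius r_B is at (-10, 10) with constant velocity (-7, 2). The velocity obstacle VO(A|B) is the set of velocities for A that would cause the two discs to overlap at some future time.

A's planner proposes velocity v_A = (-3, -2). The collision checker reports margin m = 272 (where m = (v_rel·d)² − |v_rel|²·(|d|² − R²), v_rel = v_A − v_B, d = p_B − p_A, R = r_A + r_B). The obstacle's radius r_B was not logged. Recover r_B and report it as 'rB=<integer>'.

m = 272
d = (-13, 4);  v_rel = (4, -4),  |v_rel|² = 32
v_rel×d = (4)·(4) − (-4)·(-13) = -36
since m = R²·32 − (-36)²:  R² = (1296 + 272) / 32 = 49
R = √49 = 7  ⇒  r_B = 7 − 2 = 5

rB=5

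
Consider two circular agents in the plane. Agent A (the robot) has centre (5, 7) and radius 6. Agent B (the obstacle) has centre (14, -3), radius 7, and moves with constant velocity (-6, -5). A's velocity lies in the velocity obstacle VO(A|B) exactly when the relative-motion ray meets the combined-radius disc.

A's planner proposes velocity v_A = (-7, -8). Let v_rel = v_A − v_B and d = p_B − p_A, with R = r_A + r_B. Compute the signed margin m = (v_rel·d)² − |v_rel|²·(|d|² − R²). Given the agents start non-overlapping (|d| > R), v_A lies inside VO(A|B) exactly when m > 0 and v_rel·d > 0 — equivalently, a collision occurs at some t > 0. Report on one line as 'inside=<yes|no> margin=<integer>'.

d = (9, -10),  |d|² = 181;  R = 6+7 = 13,  c = 181−13² = 12
v_rel = (-1, -3),  |v_rel|² = 10;  v_rel·d = (-1)·(9) + (-3)·(-10) = 21
10·t² − 42·t + 12 = 0  ⇒  m = 21² − 10·12 = 321
m = 321 > 0,  v_rel·d = 21 > 0  ⇒  inside

inside=yes margin=321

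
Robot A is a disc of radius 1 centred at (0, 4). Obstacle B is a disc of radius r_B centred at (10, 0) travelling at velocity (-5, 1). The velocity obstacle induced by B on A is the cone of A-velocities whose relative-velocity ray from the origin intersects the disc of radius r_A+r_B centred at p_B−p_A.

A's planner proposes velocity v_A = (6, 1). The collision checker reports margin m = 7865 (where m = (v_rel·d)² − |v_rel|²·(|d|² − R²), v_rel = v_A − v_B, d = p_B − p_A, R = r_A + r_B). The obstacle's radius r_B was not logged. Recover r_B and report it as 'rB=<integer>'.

m = 7865
d = (10, -4);  v_rel = (11, 0),  |v_rel|² = 121
v_rel×d = (11)·(-4) − (0)·(10) = -44
since m = R²·121 − (-44)²:  R² = (1936 + 7865) / 121 = 81
R = √81 = 9  ⇒  r_B = 9 − 1 = 8

rB=8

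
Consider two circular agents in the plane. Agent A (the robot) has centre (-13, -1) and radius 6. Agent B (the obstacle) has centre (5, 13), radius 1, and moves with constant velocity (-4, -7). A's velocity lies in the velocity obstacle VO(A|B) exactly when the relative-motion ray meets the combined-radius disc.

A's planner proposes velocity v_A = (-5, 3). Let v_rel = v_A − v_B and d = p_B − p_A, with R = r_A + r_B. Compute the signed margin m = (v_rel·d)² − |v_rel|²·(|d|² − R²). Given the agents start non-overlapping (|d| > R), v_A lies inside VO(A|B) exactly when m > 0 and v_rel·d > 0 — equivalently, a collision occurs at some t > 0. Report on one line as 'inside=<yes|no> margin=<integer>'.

d = (18, 14),  |d|² = 520;  R = 6+1 = 7,  c = 520−7² = 471
v_rel = (-1, 10),  |v_rel|² = 101;  v_rel·d = (-1)·(18) + (10)·(14) = 122
101·t² − 244·t + 471 = 0  ⇒  m = 122² − 101·471 = -32687
m = -32687 < 0,  v_rel·d = 122 > 0  ⇒  outside

inside=no margin=-32687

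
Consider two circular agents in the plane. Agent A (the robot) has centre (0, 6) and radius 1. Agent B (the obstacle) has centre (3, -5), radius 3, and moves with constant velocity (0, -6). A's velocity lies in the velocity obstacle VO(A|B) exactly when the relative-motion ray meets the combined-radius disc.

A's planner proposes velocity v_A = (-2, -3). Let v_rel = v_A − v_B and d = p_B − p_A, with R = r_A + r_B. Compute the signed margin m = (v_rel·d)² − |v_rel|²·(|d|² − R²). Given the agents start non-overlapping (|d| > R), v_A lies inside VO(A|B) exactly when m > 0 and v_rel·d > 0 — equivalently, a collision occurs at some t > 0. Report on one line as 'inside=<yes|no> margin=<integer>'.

d = (3, -11),  |d|² = 130;  R = 1+3 = 4,  c = 130−4² = 114
v_rel = (-2, 3),  |v_rel|² = 13;  v_rel·d = (-2)·(3) + (3)·(-11) = -39
13·t² + 78·t + 114 = 0  ⇒  m = (-39)² − 13·114 = 39
m = 39 > 0,  v_rel·d = -39 < 0  ⇒  outside

inside=no margin=39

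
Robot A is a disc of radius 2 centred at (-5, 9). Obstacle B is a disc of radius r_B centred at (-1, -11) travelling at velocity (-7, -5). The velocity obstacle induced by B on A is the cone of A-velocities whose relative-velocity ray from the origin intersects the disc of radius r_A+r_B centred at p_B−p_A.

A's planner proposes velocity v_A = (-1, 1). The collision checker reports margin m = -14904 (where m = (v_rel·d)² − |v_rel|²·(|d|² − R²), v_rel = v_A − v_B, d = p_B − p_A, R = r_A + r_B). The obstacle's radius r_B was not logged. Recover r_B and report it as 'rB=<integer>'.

m = -14904
d = (4, -20);  v_rel = (6, 6),  |v_rel|² = 72
v_rel×d = (6)·(-20) − (6)·(4) = -144
since m = R²·72 − (-144)²:  R² = (20736 + -14904) / 72 = 81
R = √81 = 9  ⇒  r_B = 9 − 2 = 7

rB=7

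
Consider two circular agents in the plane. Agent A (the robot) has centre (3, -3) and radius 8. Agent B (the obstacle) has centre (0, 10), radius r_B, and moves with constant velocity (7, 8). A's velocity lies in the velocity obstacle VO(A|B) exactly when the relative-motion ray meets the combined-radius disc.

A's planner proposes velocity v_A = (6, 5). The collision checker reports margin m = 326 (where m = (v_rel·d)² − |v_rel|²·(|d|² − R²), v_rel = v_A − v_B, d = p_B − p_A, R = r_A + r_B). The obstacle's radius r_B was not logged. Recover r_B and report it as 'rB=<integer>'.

m = 326
d = (-3, 13);  v_rel = (-1, -3),  |v_rel|² = 10
v_rel×d = (-1)·(13) − (-3)·(-3) = -22
since m = R²·10 − (-22)²:  R² = (484 + 326) / 10 = 81
R = √81 = 9  ⇒  r_B = 9 − 8 = 1

rB=1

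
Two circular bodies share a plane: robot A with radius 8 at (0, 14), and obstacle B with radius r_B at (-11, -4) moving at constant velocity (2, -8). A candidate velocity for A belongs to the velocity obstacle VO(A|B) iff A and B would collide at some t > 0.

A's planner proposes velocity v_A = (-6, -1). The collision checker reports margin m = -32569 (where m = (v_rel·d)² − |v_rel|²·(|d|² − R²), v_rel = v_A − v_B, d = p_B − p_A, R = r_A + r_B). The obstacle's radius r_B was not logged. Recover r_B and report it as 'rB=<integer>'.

m = -32569
d = (-11, -18);  v_rel = (-8, 7),  |v_rel|² = 113
v_rel×d = (-8)·(-18) − (7)·(-11) = 221
since m = R²·113 − 221²:  R² = (48841 + -32569) / 113 = 144
R = √144 = 12  ⇒  r_B = 12 − 8 = 4

rB=4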